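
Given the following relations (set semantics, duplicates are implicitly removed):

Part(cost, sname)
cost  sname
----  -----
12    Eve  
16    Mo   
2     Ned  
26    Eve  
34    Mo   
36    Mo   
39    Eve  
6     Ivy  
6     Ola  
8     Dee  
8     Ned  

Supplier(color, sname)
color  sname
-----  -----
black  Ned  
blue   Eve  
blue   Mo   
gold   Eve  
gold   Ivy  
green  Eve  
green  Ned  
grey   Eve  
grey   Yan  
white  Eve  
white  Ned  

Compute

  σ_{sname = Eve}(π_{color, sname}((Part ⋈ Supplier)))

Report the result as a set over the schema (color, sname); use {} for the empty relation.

Natural join on sname: {(12, Eve, blue), (12, Eve, gold), (12, Eve, green), (12, Eve, grey), (12, Eve, white), (16, Mo, blue), (2, Ned, black), (2, Ned, green), (2, Ned, white), (26, Eve, blue), (26, Eve, gold), (26, Eve, green), (26, Eve, grey), (26, Eve, white), (34, Mo, blue), (36, Mo, blue), (39, Eve, blue), (39, Eve, gold), (39, Eve, green), (39, Eve, grey), (39, Eve, white), (6, Ivy, gold), (8, Ned, black), (8, Ned, green), (8, Ned, white)}
π[color, sname]: project onto (color, sname) (15 duplicate(s) eliminated) → {(black, Ned), (blue, Eve), (blue, Mo), (gold, Eve), (gold, Ivy), (green, Eve), (green, Ned), (grey, Eve), (white, Eve), (white, Ned)}
Apply σ_{sname = Eve}; surviving tuples: {(blue, Eve), (gold, Eve), (green, Eve), (grey, Eve), (white, Eve)}

{(blue, Eve), (gold, Eve), (green, Eve), (grey, Eve), (white, Eve)}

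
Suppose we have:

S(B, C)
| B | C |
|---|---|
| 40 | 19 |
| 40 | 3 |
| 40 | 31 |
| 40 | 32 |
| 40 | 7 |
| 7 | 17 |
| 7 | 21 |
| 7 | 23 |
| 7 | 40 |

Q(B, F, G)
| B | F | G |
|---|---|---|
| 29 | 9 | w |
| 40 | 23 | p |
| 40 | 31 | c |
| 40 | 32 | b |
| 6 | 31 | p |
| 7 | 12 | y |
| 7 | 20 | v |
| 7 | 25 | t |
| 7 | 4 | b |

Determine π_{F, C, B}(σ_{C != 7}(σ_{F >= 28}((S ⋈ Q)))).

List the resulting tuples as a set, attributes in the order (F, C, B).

{(31, 19, 40), (31, 3, 40), (31, 31, 40), (31, 32, 40), (32, 19, 40), (32, 3, 40), (32, 31, 40), (32, 32, 40)}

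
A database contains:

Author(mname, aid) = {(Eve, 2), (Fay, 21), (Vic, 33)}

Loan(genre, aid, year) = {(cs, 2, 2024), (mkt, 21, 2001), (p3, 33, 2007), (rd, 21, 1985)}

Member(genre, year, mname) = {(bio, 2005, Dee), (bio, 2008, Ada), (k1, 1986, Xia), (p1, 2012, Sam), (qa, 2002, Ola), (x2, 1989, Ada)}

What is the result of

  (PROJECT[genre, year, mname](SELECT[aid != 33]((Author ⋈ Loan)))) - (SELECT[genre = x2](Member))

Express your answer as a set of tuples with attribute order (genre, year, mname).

Joining Author and Loan on aid yields {(Eve, 2, cs, 2024), (Fay, 21, mkt, 2001), (Fay, 21, rd, 1985), (Vic, 33, p3, 2007)}.
Apply σ_{aid != 33}; surviving tuples: {(Eve, 2, cs, 2024), (Fay, 21, mkt, 2001), (Fay, 21, rd, 1985)}
Keep only column(s) genre, year, mname: {(cs, 2024, Eve), (mkt, 2001, Fay), (rd, 1985, Fay)}
Apply σ_{genre = x2}; surviving tuples: {(x2, 1989, Ada)}
Difference: {(cs, 2024, Eve), (mkt, 2001, Fay), (rd, 1985, Fay)} with {(x2, 1989, Ada)} → {(cs, 2024, Eve), (mkt, 2001, Fay), (rd, 1985, Fay)}

{(cs, 2024, Eve), (mkt, 2001, Fay), (rd, 1985, Fay)}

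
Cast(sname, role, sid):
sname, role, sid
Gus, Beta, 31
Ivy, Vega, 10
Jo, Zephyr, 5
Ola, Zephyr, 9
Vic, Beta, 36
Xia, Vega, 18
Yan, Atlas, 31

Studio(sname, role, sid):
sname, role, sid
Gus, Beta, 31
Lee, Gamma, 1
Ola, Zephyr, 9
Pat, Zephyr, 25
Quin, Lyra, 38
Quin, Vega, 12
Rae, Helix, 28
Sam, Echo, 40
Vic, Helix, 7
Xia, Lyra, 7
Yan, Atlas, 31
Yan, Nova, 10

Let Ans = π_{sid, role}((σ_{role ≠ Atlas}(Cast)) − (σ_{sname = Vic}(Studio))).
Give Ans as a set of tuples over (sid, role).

{(10, Vega), (18, Vega), (31, Beta), (36, Beta), (5, Zephyr), (9, Zephyr)}

Apply σ_{role ≠ Atlas}; surviving tuples: {(Gus, Beta, 31), (Ivy, Vega, 10), (Jo, Zephyr, 5), (Ola, Zephyr, 9), (Vic, Beta, 36), (Xia, Vega, 18)}
Apply σ_{sname = Vic}; surviving tuples: {(Vic, Helix, 7)}
Set difference of the two operands is {(Gus, Beta, 31), (Ivy, Vega, 10), (Jo, Zephyr, 5), (Ola, Zephyr, 9), (Vic, Beta, 36), (Xia, Vega, 18)}.
π[sid, role]: project onto (sid, role) → {(10, Vega), (18, Vega), (31, Beta), (36, Beta), (5, Zephyr), (9, Zephyr)}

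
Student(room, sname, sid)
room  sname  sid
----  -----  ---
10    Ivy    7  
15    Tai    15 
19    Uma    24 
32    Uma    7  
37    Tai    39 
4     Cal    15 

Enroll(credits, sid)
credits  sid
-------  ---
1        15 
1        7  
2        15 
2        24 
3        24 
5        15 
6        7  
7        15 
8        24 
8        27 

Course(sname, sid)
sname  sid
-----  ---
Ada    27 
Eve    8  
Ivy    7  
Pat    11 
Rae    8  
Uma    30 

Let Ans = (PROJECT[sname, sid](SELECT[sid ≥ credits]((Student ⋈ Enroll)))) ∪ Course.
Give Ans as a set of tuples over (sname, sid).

Student ⋈ Enroll (natural join on sid): {(10, Ivy, 7, 1), (10, Ivy, 7, 6), (15, Tai, 15, 1), (15, Tai, 15, 2), (15, Tai, 15, 5), (15, Tai, 15, 7), (19, Uma, 24, 2), (19, Uma, 24, 3), (19, Uma, 24, 8), (32, Uma, 7, 1), (32, Uma, 7, 6), (4, Cal, 15, 1), (4, Cal, 15, 2), (4, Cal, 15, 5), (4, Cal, 15, 7)}
σ[sid ≥ credits]: keep tuples satisfying sid ≥ credits → {(10, Ivy, 7, 1), (10, Ivy, 7, 6), (15, Tai, 15, 1), (15, Tai, 15, 2), (15, Tai, 15, 5), (15, Tai, 15, 7), (19, Uma, 24, 2), (19, Uma, 24, 3), (19, Uma, 24, 8), (32, Uma, 7, 1), (32, Uma, 7, 6), (4, Cal, 15, 1), (4, Cal, 15, 2), (4, Cal, 15, 5), (4, Cal, 15, 7)}
π_{sname, sid} gives {(Cal, 15), (Ivy, 7), (Tai, 15), (Uma, 24), (Uma, 7)} (10 duplicate(s) eliminated).
Set union of the two operands is {(Ada, 27), (Cal, 15), (Eve, 8), (Ivy, 7), (Pat, 11), (Rae, 8), (Tai, 15), (Uma, 24), (Uma, 30), (Uma, 7)}.

{(Ada, 27), (Cal, 15), (Eve, 8), (Ivy, 7), (Pat, 11), (Rae, 8), (Tai, 15), (Uma, 24), (Uma, 30), (Uma, 7)}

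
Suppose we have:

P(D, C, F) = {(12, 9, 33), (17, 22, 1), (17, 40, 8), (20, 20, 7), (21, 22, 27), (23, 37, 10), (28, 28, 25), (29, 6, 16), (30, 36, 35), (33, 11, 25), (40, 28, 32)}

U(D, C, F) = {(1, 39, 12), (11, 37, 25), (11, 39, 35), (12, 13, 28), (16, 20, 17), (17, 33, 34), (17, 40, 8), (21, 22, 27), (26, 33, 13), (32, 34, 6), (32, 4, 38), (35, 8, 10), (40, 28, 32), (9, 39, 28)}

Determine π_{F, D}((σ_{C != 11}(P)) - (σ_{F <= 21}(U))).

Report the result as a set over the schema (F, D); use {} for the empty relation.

Filtering on C != 11 leaves {(12, 9, 33), (17, 22, 1), (17, 40, 8), (20, 20, 7), (21, 22, 27), (23, 37, 10), (28, 28, 25), (29, 6, 16), (30, 36, 35), (40, 28, 32)}.
Filtering on F <= 21 leaves {(1, 39, 12), (16, 20, 17), (17, 40, 8), (26, 33, 13), (32, 34, 6), (35, 8, 10)}.
Taking the difference: {(12, 9, 33), (17, 22, 1), (20, 20, 7), (21, 22, 27), (23, 37, 10), (28, 28, 25), (29, 6, 16), (30, 36, 35), (40, 28, 32)}
Keep only column(s) F, D: {(1, 17), (10, 23), (16, 29), (25, 28), (27, 21), (32, 40), (33, 12), (35, 30), (7, 20)}

{(1, 17), (10, 23), (16, 29), (25, 28), (27, 21), (32, 40), (33, 12), (35, 30), (7, 20)}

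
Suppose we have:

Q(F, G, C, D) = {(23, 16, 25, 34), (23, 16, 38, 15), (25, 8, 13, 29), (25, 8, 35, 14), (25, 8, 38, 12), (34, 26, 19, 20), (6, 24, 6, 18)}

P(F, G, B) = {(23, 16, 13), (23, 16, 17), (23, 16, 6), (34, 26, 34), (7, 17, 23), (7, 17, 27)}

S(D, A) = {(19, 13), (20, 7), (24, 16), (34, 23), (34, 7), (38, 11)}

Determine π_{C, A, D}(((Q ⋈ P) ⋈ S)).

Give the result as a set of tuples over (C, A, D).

{(19, 7, 20), (25, 23, 34), (25, 7, 34)}

Q ⋈ P (natural join on F, G): {(23, 16, 25, 34, 13), (23, 16, 25, 34, 17), (23, 16, 25, 34, 6), (23, 16, 38, 15, 13), (23, 16, 38, 15, 17), (23, 16, 38, 15, 6), (34, 26, 19, 20, 34)}
(Q ⋈ P) ⋈ S (natural join on D): {(23, 16, 25, 34, 13, 23), (23, 16, 25, 34, 13, 7), (23, 16, 25, 34, 17, 23), (23, 16, 25, 34, 17, 7), (23, 16, 25, 34, 6, 23), (23, 16, 25, 34, 6, 7), (34, 26, 19, 20, 34, 7)}
π[C, A, D]: project onto (C, A, D) (4 duplicate(s) eliminated) → {(19, 7, 20), (25, 23, 34), (25, 7, 34)}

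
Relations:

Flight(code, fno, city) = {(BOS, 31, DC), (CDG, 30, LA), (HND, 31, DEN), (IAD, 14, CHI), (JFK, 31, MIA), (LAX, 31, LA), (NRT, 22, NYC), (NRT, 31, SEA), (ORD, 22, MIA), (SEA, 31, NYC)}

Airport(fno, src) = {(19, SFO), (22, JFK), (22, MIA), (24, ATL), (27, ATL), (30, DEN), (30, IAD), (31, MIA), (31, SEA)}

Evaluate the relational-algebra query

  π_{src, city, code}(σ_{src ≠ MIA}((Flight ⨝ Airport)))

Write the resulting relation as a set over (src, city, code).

Joining Flight and Airport on fno yields {(BOS, 31, DC, MIA), (BOS, 31, DC, SEA), (CDG, 30, LA, DEN), (CDG, 30, LA, IAD), (HND, 31, DEN, MIA), (HND, 31, DEN, SEA), (JFK, 31, MIA, MIA), (JFK, 31, MIA, SEA), (LAX, 31, LA, MIA), (LAX, 31, LA, SEA), (NRT, 22, NYC, JFK), (NRT, 22, NYC, MIA), (NRT, 31, SEA, MIA), (NRT, 31, SEA, SEA), (ORD, 22, MIA, JFK), (ORD, 22, MIA, MIA), (SEA, 31, NYC, MIA), (SEA, 31, NYC, SEA)}.
Selection src ≠ MIA: {(BOS, 31, DC, SEA), (CDG, 30, LA, DEN), (CDG, 30, LA, IAD), (HND, 31, DEN, SEA), (JFK, 31, MIA, SEA), (LAX, 31, LA, SEA), (NRT, 22, NYC, JFK), (NRT, 31, SEA, SEA), (ORD, 22, MIA, JFK), (SEA, 31, NYC, SEA)}
Projecting to src, city, code: {(DEN, LA, CDG), (IAD, LA, CDG), (JFK, MIA, ORD), (JFK, NYC, NRT), (SEA, DC, BOS), (SEA, DEN, HND), (SEA, LA, LAX), (SEA, MIA, JFK), (SEA, NYC, SEA), (SEA, SEA, NRT)}

{(DEN, LA, CDG), (IAD, LA, CDG), (JFK, MIA, ORD), (JFK, NYC, NRT), (SEA, DC, BOS), (SEA, DEN, HND), (SEA, LA, LAX), (SEA, MIA, JFK), (SEA, NYC, SEA), (SEA, SEA, NRT)}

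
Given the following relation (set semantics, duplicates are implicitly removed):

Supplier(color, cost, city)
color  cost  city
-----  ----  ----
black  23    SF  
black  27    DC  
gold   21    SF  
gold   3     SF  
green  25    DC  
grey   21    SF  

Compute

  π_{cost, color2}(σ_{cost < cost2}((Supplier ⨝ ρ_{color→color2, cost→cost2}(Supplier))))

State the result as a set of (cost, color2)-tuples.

{(21, black), (25, black), (3, black), (3, gold), (3, grey)}

ρ[color→color2, cost→cost2]: schema becomes (color2, cost2, city); tuples unchanged.
Joining Supplier and ρ_{color→color2, cost→cost2}(Supplier) on city yields {(black, 23, SF, black, 23), (black, 23, SF, gold, 21), (black, 23, SF, gold, 3), (black, 23, SF, grey, 21), (black, 27, DC, black, 27), (black, 27, DC, green, 25), (gold, 21, SF, black, 23), (gold, 21, SF, gold, 21), (gold, 21, SF, gold, 3), (gold, 21, SF, grey, 21), (gold, 3, SF, black, 23), (gold, 3, SF, gold, 21), (gold, 3, SF, gold, 3), (gold, 3, SF, grey, 21), (green, 25, DC, black, 27), (green, 25, DC, green, 25), (grey, 21, SF, black, 23), (grey, 21, SF, gold, 21), (grey, 21, SF, gold, 3), (grey, 21, SF, grey, 21)}.
Apply σ_{cost < cost2}; surviving tuples: {(gold, 21, SF, black, 23), (gold, 3, SF, black, 23), (gold, 3, SF, gold, 21), (gold, 3, SF, grey, 21), (green, 25, DC, black, 27), (grey, 21, SF, black, 23)}
π[cost, color2]: project onto (cost, color2) (1 duplicate(s) eliminated) → {(21, black), (25, black), (3, black), (3, gold), (3, grey)}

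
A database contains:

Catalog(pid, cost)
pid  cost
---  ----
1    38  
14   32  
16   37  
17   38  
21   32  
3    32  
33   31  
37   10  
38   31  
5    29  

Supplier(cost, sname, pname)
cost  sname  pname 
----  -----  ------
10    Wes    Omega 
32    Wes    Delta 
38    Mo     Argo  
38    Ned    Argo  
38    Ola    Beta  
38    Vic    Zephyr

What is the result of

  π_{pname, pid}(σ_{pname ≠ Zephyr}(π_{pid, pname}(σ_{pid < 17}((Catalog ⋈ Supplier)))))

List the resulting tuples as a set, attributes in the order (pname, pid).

Natural join on cost: {(1, 38, Mo, Argo), (1, 38, Ned, Argo), (1, 38, Ola, Beta), (1, 38, Vic, Zephyr), (14, 32, Wes, Delta), (17, 38, Mo, Argo), (17, 38, Ned, Argo), (17, 38, Ola, Beta), (17, 38, Vic, Zephyr), (21, 32, Wes, Delta), (3, 32, Wes, Delta), (37, 10, Wes, Omega)}
Apply σ_{pid < 17}; surviving tuples: {(1, 38, Mo, Argo), (1, 38, Ned, Argo), (1, 38, Ola, Beta), (1, 38, Vic, Zephyr), (14, 32, Wes, Delta), (3, 32, Wes, Delta)}
Projecting to pid, pname (1 duplicate(s) eliminated): {(1, Argo), (1, Beta), (1, Zephyr), (14, Delta), (3, Delta)}
Apply σ_{pname ≠ Zephyr}; surviving tuples: {(1, Argo), (1, Beta), (14, Delta), (3, Delta)}
Projecting to pname, pid: {(Argo, 1), (Beta, 1), (Delta, 14), (Delta, 3)}

{(Argo, 1), (Beta, 1), (Delta, 14), (Delta, 3)}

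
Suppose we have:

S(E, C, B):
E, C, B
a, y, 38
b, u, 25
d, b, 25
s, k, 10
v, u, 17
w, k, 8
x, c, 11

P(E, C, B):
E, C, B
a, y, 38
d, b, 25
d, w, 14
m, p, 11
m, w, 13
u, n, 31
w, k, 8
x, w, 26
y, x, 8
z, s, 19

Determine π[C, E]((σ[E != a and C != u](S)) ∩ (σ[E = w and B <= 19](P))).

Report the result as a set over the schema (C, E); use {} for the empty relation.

Filtering on E != a and C != u leaves {(d, b, 25), (s, k, 10), (w, k, 8), (x, c, 11)}.
Filtering on E = w and B <= 19 leaves {(w, k, 8)}.
Taking the intersection: {(w, k, 8)}
π[C, E]: project onto (C, E) → {(k, w)}

{(k, w)}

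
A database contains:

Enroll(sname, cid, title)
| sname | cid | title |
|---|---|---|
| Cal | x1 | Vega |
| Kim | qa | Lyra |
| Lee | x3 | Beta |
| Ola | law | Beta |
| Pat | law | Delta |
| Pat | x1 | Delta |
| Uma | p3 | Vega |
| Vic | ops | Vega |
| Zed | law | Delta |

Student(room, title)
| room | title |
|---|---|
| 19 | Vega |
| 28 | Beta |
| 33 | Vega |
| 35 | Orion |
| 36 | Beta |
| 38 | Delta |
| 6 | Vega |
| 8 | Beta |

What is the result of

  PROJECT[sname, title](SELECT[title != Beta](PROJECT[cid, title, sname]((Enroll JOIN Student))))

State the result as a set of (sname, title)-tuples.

Natural join on title: {(Cal, x1, Vega, 19), (Cal, x1, Vega, 33), (Cal, x1, Vega, 6), (Lee, x3, Beta, 28), (Lee, x3, Beta, 36), (Lee, x3, Beta, 8), (Ola, law, Beta, 28), (Ola, law, Beta, 36), (Ola, law, Beta, 8), (Pat, law, Delta, 38), (Pat, x1, Delta, 38), (Uma, p3, Vega, 19), (Uma, p3, Vega, 33), (Uma, p3, Vega, 6), (Vic, ops, Vega, 19), (Vic, ops, Vega, 33), (Vic, ops, Vega, 6), (Zed, law, Delta, 38)}
π_{cid, title, sname} gives {(law, Beta, Ola), (law, Delta, Pat), (law, Delta, Zed), (ops, Vega, Vic), (p3, Vega, Uma), (x1, Delta, Pat), (x1, Vega, Cal), (x3, Beta, Lee)} (10 duplicate(s) eliminated).
σ[title != Beta]: keep tuples satisfying title != Beta → {(law, Delta, Pat), (law, Delta, Zed), (ops, Vega, Vic), (p3, Vega, Uma), (x1, Delta, Pat), (x1, Vega, Cal)}
π_{sname, title} gives {(Cal, Vega), (Pat, Delta), (Uma, Vega), (Vic, Vega), (Zed, Delta)} (1 duplicate(s) eliminated).

{(Cal, Vega), (Pat, Delta), (Uma, Vega), (Vic, Vega), (Zed, Delta)}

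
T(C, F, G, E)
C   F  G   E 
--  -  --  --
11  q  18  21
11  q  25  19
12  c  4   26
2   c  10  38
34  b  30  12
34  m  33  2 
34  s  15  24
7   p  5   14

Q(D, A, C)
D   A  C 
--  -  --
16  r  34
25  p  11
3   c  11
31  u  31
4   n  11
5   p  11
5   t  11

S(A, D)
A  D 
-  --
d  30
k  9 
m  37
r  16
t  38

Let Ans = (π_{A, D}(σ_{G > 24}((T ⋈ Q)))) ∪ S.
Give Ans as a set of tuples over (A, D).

{(c, 3), (d, 30), (k, 9), (m, 37), (n, 4), (p, 25), (p, 5), (r, 16), (t, 38), (t, 5)}

Natural join on C: {(11, q, 18, 21, 25, p), (11, q, 18, 21, 3, c), (11, q, 18, 21, 4, n), (11, q, 18, 21, 5, p), (11, q, 18, 21, 5, t), (11, q, 25, 19, 25, p), (11, q, 25, 19, 3, c), (11, q, 25, 19, 4, n), (11, q, 25, 19, 5, p), (11, q, 25, 19, 5, t), (34, b, 30, 12, 16, r), (34, m, 33, 2, 16, r), (34, s, 15, 24, 16, r)}
σ[G > 24]: keep tuples satisfying G > 24 → {(11, q, 25, 19, 25, p), (11, q, 25, 19, 3, c), (11, q, 25, 19, 4, n), (11, q, 25, 19, 5, p), (11, q, 25, 19, 5, t), (34, b, 30, 12, 16, r), (34, m, 33, 2, 16, r)}
π_{A, D} gives {(c, 3), (n, 4), (p, 25), (p, 5), (r, 16), (t, 5)} (1 duplicate(s) eliminated).
Set union of the two operands is {(c, 3), (d, 30), (k, 9), (m, 37), (n, 4), (p, 25), (p, 5), (r, 16), (t, 38), (t, 5)}.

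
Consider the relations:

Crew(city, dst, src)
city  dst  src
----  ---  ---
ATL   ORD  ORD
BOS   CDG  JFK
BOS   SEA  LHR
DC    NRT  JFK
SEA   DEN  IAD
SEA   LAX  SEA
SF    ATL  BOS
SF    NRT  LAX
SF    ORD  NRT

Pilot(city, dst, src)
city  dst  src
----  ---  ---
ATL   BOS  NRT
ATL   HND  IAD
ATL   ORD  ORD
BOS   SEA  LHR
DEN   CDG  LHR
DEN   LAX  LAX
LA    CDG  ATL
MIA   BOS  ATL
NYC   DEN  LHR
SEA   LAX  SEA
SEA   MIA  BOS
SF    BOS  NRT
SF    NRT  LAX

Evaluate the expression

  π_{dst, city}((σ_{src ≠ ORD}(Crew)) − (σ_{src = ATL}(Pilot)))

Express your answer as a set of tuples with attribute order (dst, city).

{(ATL, SF), (CDG, BOS), (DEN, SEA), (LAX, SEA), (NRT, DC), (NRT, SF), (ORD, SF), (SEA, BOS)}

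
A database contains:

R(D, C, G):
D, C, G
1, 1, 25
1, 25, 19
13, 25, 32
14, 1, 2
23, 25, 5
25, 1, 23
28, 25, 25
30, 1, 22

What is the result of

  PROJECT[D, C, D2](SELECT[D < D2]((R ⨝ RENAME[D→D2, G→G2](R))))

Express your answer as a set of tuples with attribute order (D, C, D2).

ρ[D→D2, G→G2]: schema becomes (D2, C, G2); tuples unchanged.
Joining R and RENAME[D→D2, G→G2](R) on C yields {(1, 1, 25, 1, 25), (1, 1, 25, 14, 2), (1, 1, 25, 25, 23), (1, 1, 25, 30, 22), (1, 25, 19, 1, 19), (1, 25, 19, 13, 32), (1, 25, 19, 23, 5), (1, 25, 19, 28, 25), (13, 25, 32, 1, 19), (13, 25, 32, 13, 32), (13, 25, 32, 23, 5), (13, 25, 32, 28, 25), (14, 1, 2, 1, 25), (14, 1, 2, 14, 2), (14, 1, 2, 25, 23), (14, 1, 2, 30, 22), (23, 25, 5, 1, 19), (23, 25, 5, 13, 32), (23, 25, 5, 23, 5), (23, 25, 5, 28, 25), (25, 1, 23, 1, 25), (25, 1, 23, 14, 2), (25, 1, 23, 25, 23), (25, 1, 23, 30, 22), (28, 25, 25, 1, 19), (28, 25, 25, 13, 32), (28, 25, 25, 23, 5), (28, 25, 25, 28, 25), (30, 1, 22, 1, 25), (30, 1, 22, 14, 2), (30, 1, 22, 25, 23), (30, 1, 22, 30, 22)}.
Filtering on D < D2 leaves {(1, 1, 25, 14, 2), (1, 1, 25, 25, 23), (1, 1, 25, 30, 22), (1, 25, 19, 13, 32), (1, 25, 19, 23, 5), (1, 25, 19, 28, 25), (13, 25, 32, 23, 5), (13, 25, 32, 28, 25), (14, 1, 2, 25, 23), (14, 1, 2, 30, 22), (23, 25, 5, 28, 25), (25, 1, 23, 30, 22)}.
Projecting to D, C, D2: {(1, 1, 14), (1, 1, 25), (1, 1, 30), (1, 25, 13), (1, 25, 23), (1, 25, 28), (13, 25, 23), (13, 25, 28), (14, 1, 25), (14, 1, 30), (23, 25, 28), (25, 1, 30)}

{(1, 1, 14), (1, 1, 25), (1, 1, 30), (1, 25, 13), (1, 25, 23), (1, 25, 28), (13, 25, 23), (13, 25, 28), (14, 1, 25), (14, 1, 30), (23, 25, 28), (25, 1, 30)}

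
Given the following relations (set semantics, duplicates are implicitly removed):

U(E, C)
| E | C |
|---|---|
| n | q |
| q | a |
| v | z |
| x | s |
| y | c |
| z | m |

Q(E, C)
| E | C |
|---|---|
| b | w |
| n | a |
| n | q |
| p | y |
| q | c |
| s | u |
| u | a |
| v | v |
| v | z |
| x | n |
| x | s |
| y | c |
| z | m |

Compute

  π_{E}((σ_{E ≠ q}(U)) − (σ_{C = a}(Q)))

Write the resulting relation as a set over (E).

{n, v, x, y, z}

σ[E ≠ q]: keep tuples satisfying E ≠ q → {(n, q), (v, z), (x, s), (y, c), (z, m)}
σ[C = a]: keep tuples satisfying C = a → {(n, a), (u, a)}
Set difference of the two operands is {(n, q), (v, z), (x, s), (y, c), (z, m)}.
π_{E} gives {n, v, x, y, z}.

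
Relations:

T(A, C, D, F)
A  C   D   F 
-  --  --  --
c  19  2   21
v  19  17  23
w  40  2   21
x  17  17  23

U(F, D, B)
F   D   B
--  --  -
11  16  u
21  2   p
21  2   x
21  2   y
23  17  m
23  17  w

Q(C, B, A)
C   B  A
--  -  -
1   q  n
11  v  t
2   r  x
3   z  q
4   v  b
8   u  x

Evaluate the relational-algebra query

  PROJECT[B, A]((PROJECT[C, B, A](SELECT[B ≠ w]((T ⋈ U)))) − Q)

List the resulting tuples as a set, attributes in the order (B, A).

T ⋈ U (natural join on D, F): {(c, 19, 2, 21, p), (c, 19, 2, 21, x), (c, 19, 2, 21, y), (v, 19, 17, 23, m), (v, 19, 17, 23, w), (w, 40, 2, 21, p), (w, 40, 2, 21, x), (w, 40, 2, 21, y), (x, 17, 17, 23, m), (x, 17, 17, 23, w)}
σ[B ≠ w]: keep tuples satisfying B ≠ w → {(c, 19, 2, 21, p), (c, 19, 2, 21, x), (c, 19, 2, 21, y), (v, 19, 17, 23, m), (w, 40, 2, 21, p), (w, 40, 2, 21, x), (w, 40, 2, 21, y), (x, 17, 17, 23, m)}
π_{C, B, A} gives {(17, m, x), (19, m, v), (19, p, c), (19, x, c), (19, y, c), (40, p, w), (40, x, w), (40, y, w)}.
Difference: {(17, m, x), (19, m, v), (19, p, c), (19, x, c), (19, y, c), (40, p, w), (40, x, w), (40, y, w)} with {(1, q, n), (11, v, t), (2, r, x), (3, z, q), (4, v, b), (8, u, x)} → {(17, m, x), (19, m, v), (19, p, c), (19, x, c), (19, y, c), (40, p, w), (40, x, w), (40, y, w)}
π_{B, A} gives {(m, v), (m, x), (p, c), (p, w), (x, c), (x, w), (y, c), (y, w)}.

{(m, v), (m, x), (p, c), (p, w), (x, c), (x, w), (y, c), (y, w)}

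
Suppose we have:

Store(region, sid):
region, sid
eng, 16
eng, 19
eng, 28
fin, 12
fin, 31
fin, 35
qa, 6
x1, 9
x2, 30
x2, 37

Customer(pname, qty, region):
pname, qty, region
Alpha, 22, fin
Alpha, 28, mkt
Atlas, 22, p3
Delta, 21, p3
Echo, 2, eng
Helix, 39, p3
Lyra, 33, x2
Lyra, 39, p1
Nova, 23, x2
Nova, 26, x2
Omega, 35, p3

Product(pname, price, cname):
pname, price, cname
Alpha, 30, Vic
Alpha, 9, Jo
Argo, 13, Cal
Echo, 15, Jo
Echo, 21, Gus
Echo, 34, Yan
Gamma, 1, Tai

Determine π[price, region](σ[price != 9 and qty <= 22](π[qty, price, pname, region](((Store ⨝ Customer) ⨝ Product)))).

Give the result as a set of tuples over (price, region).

{(15, eng), (21, eng), (30, fin), (34, eng)}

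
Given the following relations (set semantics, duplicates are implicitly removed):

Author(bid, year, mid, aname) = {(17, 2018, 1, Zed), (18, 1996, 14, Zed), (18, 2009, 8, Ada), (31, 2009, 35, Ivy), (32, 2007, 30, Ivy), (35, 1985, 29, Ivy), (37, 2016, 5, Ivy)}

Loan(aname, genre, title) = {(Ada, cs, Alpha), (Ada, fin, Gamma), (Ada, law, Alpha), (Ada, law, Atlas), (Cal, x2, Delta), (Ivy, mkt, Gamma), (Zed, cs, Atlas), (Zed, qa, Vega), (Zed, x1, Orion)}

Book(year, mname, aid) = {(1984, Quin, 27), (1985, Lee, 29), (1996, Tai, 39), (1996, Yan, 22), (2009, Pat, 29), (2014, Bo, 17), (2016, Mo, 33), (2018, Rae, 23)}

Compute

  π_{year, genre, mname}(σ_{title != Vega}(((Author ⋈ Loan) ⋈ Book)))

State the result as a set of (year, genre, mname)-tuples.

{(1985, mkt, Lee), (1996, cs, Tai), (1996, cs, Yan), (1996, x1, Tai), (1996, x1, Yan), (2009, cs, Pat), (2009, fin, Pat), (2009, law, Pat), (2009, mkt, Pat), (2016, mkt, Mo), (2018, cs, Rae), (2018, x1, Rae)}

Author ⋈ Loan (natural join on aname): {(17, 2018, 1, Zed, cs, Atlas), (17, 2018, 1, Zed, qa, Vega), (17, 2018, 1, Zed, x1, Orion), (18, 1996, 14, Zed, cs, Atlas), (18, 1996, 14, Zed, qa, Vega), (18, 1996, 14, Zed, x1, Orion), (18, 2009, 8, Ada, cs, Alpha), (18, 2009, 8, Ada, fin, Gamma), (18, 2009, 8, Ada, law, Alpha), (18, 2009, 8, Ada, law, Atlas), (31, 2009, 35, Ivy, mkt, Gamma), (32, 2007, 30, Ivy, mkt, Gamma), (35, 1985, 29, Ivy, mkt, Gamma), (37, 2016, 5, Ivy, mkt, Gamma)}
(Author ⋈ Loan) ⋈ Book (natural join on year): {(17, 2018, 1, Zed, cs, Atlas, Rae, 23), (17, 2018, 1, Zed, qa, Vega, Rae, 23), (17, 2018, 1, Zed, x1, Orion, Rae, 23), (18, 1996, 14, Zed, cs, Atlas, Tai, 39), (18, 1996, 14, Zed, cs, Atlas, Yan, 22), (18, 1996, 14, Zed, qa, Vega, Tai, 39), (18, 1996, 14, Zed, qa, Vega, Yan, 22), (18, 1996, 14, Zed, x1, Orion, Tai, 39), (18, 1996, 14, Zed, x1, Orion, Yan, 22), (18, 2009, 8, Ada, cs, Alpha, Pat, 29), (18, 2009, 8, Ada, fin, Gamma, Pat, 29), (18, 2009, 8, Ada, law, Alpha, Pat, 29), (18, 2009, 8, Ada, law, Atlas, Pat, 29), (31, 2009, 35, Ivy, mkt, Gamma, Pat, 29), (35, 1985, 29, Ivy, mkt, Gamma, Lee, 29), (37, 2016, 5, Ivy, mkt, Gamma, Mo, 33)}
Selection title != Vega: {(17, 2018, 1, Zed, cs, Atlas, Rae, 23), (17, 2018, 1, Zed, x1, Orion, Rae, 23), (18, 1996, 14, Zed, cs, Atlas, Tai, 39), (18, 1996, 14, Zed, cs, Atlas, Yan, 22), (18, 1996, 14, Zed, x1, Orion, Tai, 39), (18, 1996, 14, Zed, x1, Orion, Yan, 22), (18, 2009, 8, Ada, cs, Alpha, Pat, 29), (18, 2009, 8, Ada, fin, Gamma, Pat, 29), (18, 2009, 8, Ada, law, Alpha, Pat, 29), (18, 2009, 8, Ada, law, Atlas, Pat, 29), (31, 2009, 35, Ivy, mkt, Gamma, Pat, 29), (35, 1985, 29, Ivy, mkt, Gamma, Lee, 29), (37, 2016, 5, Ivy, mkt, Gamma, Mo, 33)}
π_{year, genre, mname} gives {(1985, mkt, Lee), (1996, cs, Tai), (1996, cs, Yan), (1996, x1, Tai), (1996, x1, Yan), (2009, cs, Pat), (2009, fin, Pat), (2009, law, Pat), (2009, mkt, Pat), (2016, mkt, Mo), (2018, cs, Rae), (2018, x1, Rae)} (1 duplicate(s) eliminated).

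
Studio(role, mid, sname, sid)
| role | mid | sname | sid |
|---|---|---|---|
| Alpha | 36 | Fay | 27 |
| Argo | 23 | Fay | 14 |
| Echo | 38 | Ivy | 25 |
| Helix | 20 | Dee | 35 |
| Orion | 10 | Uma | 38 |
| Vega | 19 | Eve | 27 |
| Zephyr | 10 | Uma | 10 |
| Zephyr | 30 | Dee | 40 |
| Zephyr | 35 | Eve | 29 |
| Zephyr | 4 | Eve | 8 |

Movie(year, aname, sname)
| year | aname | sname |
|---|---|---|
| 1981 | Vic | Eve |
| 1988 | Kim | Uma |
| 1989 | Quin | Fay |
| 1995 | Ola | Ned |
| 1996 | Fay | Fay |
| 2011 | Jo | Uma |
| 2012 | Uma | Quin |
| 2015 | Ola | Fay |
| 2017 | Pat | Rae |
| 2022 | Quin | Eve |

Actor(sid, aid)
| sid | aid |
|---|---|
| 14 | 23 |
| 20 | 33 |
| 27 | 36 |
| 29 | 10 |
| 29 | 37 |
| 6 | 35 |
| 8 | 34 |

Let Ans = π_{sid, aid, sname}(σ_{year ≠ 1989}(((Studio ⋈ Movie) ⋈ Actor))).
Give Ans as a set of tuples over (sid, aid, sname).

{(14, 23, Fay), (27, 36, Eve), (27, 36, Fay), (29, 10, Eve), (29, 37, Eve), (8, 34, Eve)}

Natural join on sname: {(Alpha, 36, Fay, 27, 1989, Quin), (Alpha, 36, Fay, 27, 1996, Fay), (Alpha, 36, Fay, 27, 2015, Ola), (Argo, 23, Fay, 14, 1989, Quin), (Argo, 23, Fay, 14, 1996, Fay), (Argo, 23, Fay, 14, 2015, Ola), (Orion, 10, Uma, 38, 1988, Kim), (Orion, 10, Uma, 38, 2011, Jo), (Vega, 19, Eve, 27, 1981, Vic), (Vega, 19, Eve, 27, 2022, Quin), (Zephyr, 10, Uma, 10, 1988, Kim), (Zephyr, 10, Uma, 10, 2011, Jo), (Zephyr, 35, Eve, 29, 1981, Vic), (Zephyr, 35, Eve, 29, 2022, Quin), (Zephyr, 4, Eve, 8, 1981, Vic), (Zephyr, 4, Eve, 8, 2022, Quin)}
Natural join on sid: {(Alpha, 36, Fay, 27, 1989, Quin, 36), (Alpha, 36, Fay, 27, 1996, Fay, 36), (Alpha, 36, Fay, 27, 2015, Ola, 36), (Argo, 23, Fay, 14, 1989, Quin, 23), (Argo, 23, Fay, 14, 1996, Fay, 23), (Argo, 23, Fay, 14, 2015, Ola, 23), (Vega, 19, Eve, 27, 1981, Vic, 36), (Vega, 19, Eve, 27, 2022, Quin, 36), (Zephyr, 35, Eve, 29, 1981, Vic, 10), (Zephyr, 35, Eve, 29, 1981, Vic, 37), (Zephyr, 35, Eve, 29, 2022, Quin, 10), (Zephyr, 35, Eve, 29, 2022, Quin, 37), (Zephyr, 4, Eve, 8, 1981, Vic, 34), (Zephyr, 4, Eve, 8, 2022, Quin, 34)}
Filtering on year ≠ 1989 leaves {(Alpha, 36, Fay, 27, 1996, Fay, 36), (Alpha, 36, Fay, 27, 2015, Ola, 36), (Argo, 23, Fay, 14, 1996, Fay, 23), (Argo, 23, Fay, 14, 2015, Ola, 23), (Vega, 19, Eve, 27, 1981, Vic, 36), (Vega, 19, Eve, 27, 2022, Quin, 36), (Zephyr, 35, Eve, 29, 1981, Vic, 10), (Zephyr, 35, Eve, 29, 1981, Vic, 37), (Zephyr, 35, Eve, 29, 2022, Quin, 10), (Zephyr, 35, Eve, 29, 2022, Quin, 37), (Zephyr, 4, Eve, 8, 1981, Vic, 34), (Zephyr, 4, Eve, 8, 2022, Quin, 34)}.
π_{sid, aid, sname} gives {(14, 23, Fay), (27, 36, Eve), (27, 36, Fay), (29, 10, Eve), (29, 37, Eve), (8, 34, Eve)} (6 duplicate(s) eliminated).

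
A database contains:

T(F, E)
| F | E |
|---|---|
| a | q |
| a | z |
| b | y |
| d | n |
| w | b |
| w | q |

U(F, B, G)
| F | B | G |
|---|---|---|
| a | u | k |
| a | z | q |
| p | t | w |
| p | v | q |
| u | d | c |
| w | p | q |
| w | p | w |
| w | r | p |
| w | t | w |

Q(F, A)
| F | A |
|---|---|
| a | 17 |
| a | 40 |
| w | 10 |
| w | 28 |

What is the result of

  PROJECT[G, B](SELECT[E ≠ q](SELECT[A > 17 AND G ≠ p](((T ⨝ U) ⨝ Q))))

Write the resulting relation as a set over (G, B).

Natural join on F: {(a, q, u, k), (a, q, z, q), (a, z, u, k), (a, z, z, q), (w, b, p, q), (w, b, p, w), (w, b, r, p), (w, b, t, w), (w, q, p, q), (w, q, p, w), (w, q, r, p), (w, q, t, w)}
Natural join on F: {(a, q, u, k, 17), (a, q, u, k, 40), (a, q, z, q, 17), (a, q, z, q, 40), (a, z, u, k, 17), (a, z, u, k, 40), (a, z, z, q, 17), (a, z, z, q, 40), (w, b, p, q, 10), (w, b, p, q, 28), (w, b, p, w, 10), (w, b, p, w, 28), (w, b, r, p, 10), (w, b, r, p, 28), (w, b, t, w, 10), (w, b, t, w, 28), (w, q, p, q, 10), (w, q, p, q, 28), (w, q, p, w, 10), (w, q, p, w, 28), (w, q, r, p, 10), (w, q, r, p, 28), (w, q, t, w, 10), (w, q, t, w, 28)}
Filtering on A > 17 AND G ≠ p leaves {(a, q, u, k, 40), (a, q, z, q, 40), (a, z, u, k, 40), (a, z, z, q, 40), (w, b, p, q, 28), (w, b, p, w, 28), (w, b, t, w, 28), (w, q, p, q, 28), (w, q, p, w, 28), (w, q, t, w, 28)}.
Filtering on E ≠ q leaves {(a, z, u, k, 40), (a, z, z, q, 40), (w, b, p, q, 28), (w, b, p, w, 28), (w, b, t, w, 28)}.
Projecting to G, B: {(k, u), (q, p), (q, z), (w, p), (w, t)}

{(k, u), (q, p), (q, z), (w, p), (w, t)}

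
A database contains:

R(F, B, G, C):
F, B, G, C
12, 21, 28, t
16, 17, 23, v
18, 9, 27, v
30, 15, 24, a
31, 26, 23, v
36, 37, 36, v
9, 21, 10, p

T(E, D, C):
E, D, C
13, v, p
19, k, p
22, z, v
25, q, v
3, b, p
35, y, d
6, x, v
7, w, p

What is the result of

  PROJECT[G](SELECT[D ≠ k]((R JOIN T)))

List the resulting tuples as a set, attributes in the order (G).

{10, 23, 27, 36}

R ⋈ T (natural join on C): {(16, 17, 23, v, 22, z), (16, 17, 23, v, 25, q), (16, 17, 23, v, 6, x), (18, 9, 27, v, 22, z), (18, 9, 27, v, 25, q), (18, 9, 27, v, 6, x), (31, 26, 23, v, 22, z), (31, 26, 23, v, 25, q), (31, 26, 23, v, 6, x), (36, 37, 36, v, 22, z), (36, 37, 36, v, 25, q), (36, 37, 36, v, 6, x), (9, 21, 10, p, 13, v), (9, 21, 10, p, 19, k), (9, 21, 10, p, 3, b), (9, 21, 10, p, 7, w)}
Apply σ_{D ≠ k}; surviving tuples: {(16, 17, 23, v, 22, z), (16, 17, 23, v, 25, q), (16, 17, 23, v, 6, x), (18, 9, 27, v, 22, z), (18, 9, 27, v, 25, q), (18, 9, 27, v, 6, x), (31, 26, 23, v, 22, z), (31, 26, 23, v, 25, q), (31, 26, 23, v, 6, x), (36, 37, 36, v, 22, z), (36, 37, 36, v, 25, q), (36, 37, 36, v, 6, x), (9, 21, 10, p, 13, v), (9, 21, 10, p, 3, b), (9, 21, 10, p, 7, w)}
Projecting to G (11 duplicate(s) eliminated): {10, 23, 27, 36}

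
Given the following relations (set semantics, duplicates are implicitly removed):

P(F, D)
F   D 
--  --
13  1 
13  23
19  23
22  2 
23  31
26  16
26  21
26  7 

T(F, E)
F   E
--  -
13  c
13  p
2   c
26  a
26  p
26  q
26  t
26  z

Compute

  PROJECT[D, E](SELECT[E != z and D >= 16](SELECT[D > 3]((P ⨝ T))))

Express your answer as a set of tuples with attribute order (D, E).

{(16, a), (16, p), (16, q), (16, t), (21, a), (21, p), (21, q), (21, t), (23, c), (23, p)}

P ⋈ T (natural join on F): {(13, 1, c), (13, 1, p), (13, 23, c), (13, 23, p), (26, 16, a), (26, 16, p), (26, 16, q), (26, 16, t), (26, 16, z), (26, 21, a), (26, 21, p), (26, 21, q), (26, 21, t), (26, 21, z), (26, 7, a), (26, 7, p), (26, 7, q), (26, 7, t), (26, 7, z)}
σ[D > 3]: keep tuples satisfying D > 3 → {(13, 23, c), (13, 23, p), (26, 16, a), (26, 16, p), (26, 16, q), (26, 16, t), (26, 16, z), (26, 21, a), (26, 21, p), (26, 21, q), (26, 21, t), (26, 21, z), (26, 7, a), (26, 7, p), (26, 7, q), (26, 7, t), (26, 7, z)}
σ[E != z and D >= 16]: keep tuples satisfying E != z and D >= 16 → {(13, 23, c), (13, 23, p), (26, 16, a), (26, 16, p), (26, 16, q), (26, 16, t), (26, 21, a), (26, 21, p), (26, 21, q), (26, 21, t)}
Keep only column(s) D, E: {(16, a), (16, p), (16, q), (16, t), (21, a), (21, p), (21, q), (21, t), (23, c), (23, p)}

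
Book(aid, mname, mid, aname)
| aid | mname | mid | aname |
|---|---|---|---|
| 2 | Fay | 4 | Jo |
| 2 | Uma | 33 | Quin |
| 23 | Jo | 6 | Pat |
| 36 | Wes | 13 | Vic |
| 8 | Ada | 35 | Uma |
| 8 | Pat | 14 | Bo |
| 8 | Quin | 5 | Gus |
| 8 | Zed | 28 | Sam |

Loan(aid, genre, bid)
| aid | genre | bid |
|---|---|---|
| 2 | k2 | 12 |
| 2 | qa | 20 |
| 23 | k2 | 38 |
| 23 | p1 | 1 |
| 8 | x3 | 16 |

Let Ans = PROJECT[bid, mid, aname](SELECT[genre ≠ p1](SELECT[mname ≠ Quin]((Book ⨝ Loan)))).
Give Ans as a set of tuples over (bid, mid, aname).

{(12, 33, Quin), (12, 4, Jo), (16, 14, Bo), (16, 28, Sam), (16, 35, Uma), (20, 33, Quin), (20, 4, Jo), (38, 6, Pat)}

Book ⋈ Loan (natural join on aid): {(2, Fay, 4, Jo, k2, 12), (2, Fay, 4, Jo, qa, 20), (2, Uma, 33, Quin, k2, 12), (2, Uma, 33, Quin, qa, 20), (23, Jo, 6, Pat, k2, 38), (23, Jo, 6, Pat, p1, 1), (8, Ada, 35, Uma, x3, 16), (8, Pat, 14, Bo, x3, 16), (8, Quin, 5, Gus, x3, 16), (8, Zed, 28, Sam, x3, 16)}
Apply σ_{mname ≠ Quin}; surviving tuples: {(2, Fay, 4, Jo, k2, 12), (2, Fay, 4, Jo, qa, 20), (2, Uma, 33, Quin, k2, 12), (2, Uma, 33, Quin, qa, 20), (23, Jo, 6, Pat, k2, 38), (23, Jo, 6, Pat, p1, 1), (8, Ada, 35, Uma, x3, 16), (8, Pat, 14, Bo, x3, 16), (8, Zed, 28, Sam, x3, 16)}
Apply σ_{genre ≠ p1}; surviving tuples: {(2, Fay, 4, Jo, k2, 12), (2, Fay, 4, Jo, qa, 20), (2, Uma, 33, Quin, k2, 12), (2, Uma, 33, Quin, qa, 20), (23, Jo, 6, Pat, k2, 38), (8, Ada, 35, Uma, x3, 16), (8, Pat, 14, Bo, x3, 16), (8, Zed, 28, Sam, x3, 16)}
π[bid, mid, aname]: project onto (bid, mid, aname) → {(12, 33, Quin), (12, 4, Jo), (16, 14, Bo), (16, 28, Sam), (16, 35, Uma), (20, 33, Quin), (20, 4, Jo), (38, 6, Pat)}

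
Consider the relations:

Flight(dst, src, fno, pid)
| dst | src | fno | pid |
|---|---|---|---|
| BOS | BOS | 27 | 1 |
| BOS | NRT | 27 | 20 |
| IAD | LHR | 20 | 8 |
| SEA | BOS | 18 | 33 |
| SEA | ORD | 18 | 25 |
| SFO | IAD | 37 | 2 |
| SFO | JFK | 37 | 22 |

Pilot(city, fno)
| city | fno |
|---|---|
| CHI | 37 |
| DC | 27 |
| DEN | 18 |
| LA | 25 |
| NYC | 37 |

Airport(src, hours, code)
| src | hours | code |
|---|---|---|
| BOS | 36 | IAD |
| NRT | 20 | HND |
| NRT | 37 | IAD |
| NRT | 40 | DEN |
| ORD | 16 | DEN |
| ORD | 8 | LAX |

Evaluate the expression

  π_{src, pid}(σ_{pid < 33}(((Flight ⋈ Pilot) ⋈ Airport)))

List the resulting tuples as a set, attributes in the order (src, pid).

Natural join on fno: {(BOS, BOS, 27, 1, DC), (BOS, NRT, 27, 20, DC), (SEA, BOS, 18, 33, DEN), (SEA, ORD, 18, 25, DEN), (SFO, IAD, 37, 2, CHI), (SFO, IAD, 37, 2, NYC), (SFO, JFK, 37, 22, CHI), (SFO, JFK, 37, 22, NYC)}
Natural join on src: {(BOS, BOS, 27, 1, DC, 36, IAD), (BOS, NRT, 27, 20, DC, 20, HND), (BOS, NRT, 27, 20, DC, 37, IAD), (BOS, NRT, 27, 20, DC, 40, DEN), (SEA, BOS, 18, 33, DEN, 36, IAD), (SEA, ORD, 18, 25, DEN, 16, DEN), (SEA, ORD, 18, 25, DEN, 8, LAX)}
Apply σ_{pid < 33}; surviving tuples: {(BOS, BOS, 27, 1, DC, 36, IAD), (BOS, NRT, 27, 20, DC, 20, HND), (BOS, NRT, 27, 20, DC, 37, IAD), (BOS, NRT, 27, 20, DC, 40, DEN), (SEA, ORD, 18, 25, DEN, 16, DEN), (SEA, ORD, 18, 25, DEN, 8, LAX)}
π_{src, pid} gives {(BOS, 1), (NRT, 20), (ORD, 25)} (3 duplicate(s) eliminated).

{(BOS, 1), (NRT, 20), (ORD, 25)}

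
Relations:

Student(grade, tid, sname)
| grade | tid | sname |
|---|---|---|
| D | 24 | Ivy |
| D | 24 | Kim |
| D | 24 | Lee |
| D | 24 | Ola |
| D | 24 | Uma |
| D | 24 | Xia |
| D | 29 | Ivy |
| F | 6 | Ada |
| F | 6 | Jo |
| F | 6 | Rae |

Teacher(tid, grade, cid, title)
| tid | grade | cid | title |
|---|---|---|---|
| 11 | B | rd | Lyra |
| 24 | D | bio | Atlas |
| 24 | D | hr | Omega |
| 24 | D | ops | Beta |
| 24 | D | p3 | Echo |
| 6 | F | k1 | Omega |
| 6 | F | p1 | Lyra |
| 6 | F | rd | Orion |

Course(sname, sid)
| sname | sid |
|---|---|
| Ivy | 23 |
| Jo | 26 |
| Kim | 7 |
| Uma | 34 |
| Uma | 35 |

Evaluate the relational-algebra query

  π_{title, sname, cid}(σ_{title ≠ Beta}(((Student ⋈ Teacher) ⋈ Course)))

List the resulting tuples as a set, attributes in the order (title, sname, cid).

{(Atlas, Ivy, bio), (Atlas, Kim, bio), (Atlas, Uma, bio), (Echo, Ivy, p3), (Echo, Kim, p3), (Echo, Uma, p3), (Lyra, Jo, p1), (Omega, Ivy, hr), (Omega, Jo, k1), (Omega, Kim, hr), (Omega, Uma, hr), (Orion, Jo, rd)}

Natural join on grade, tid: {(D, 24, Ivy, bio, Atlas), (D, 24, Ivy, hr, Omega), (D, 24, Ivy, ops, Beta), (D, 24, Ivy, p3, Echo), (D, 24, Kim, bio, Atlas), (D, 24, Kim, hr, Omega), (D, 24, Kim, ops, Beta), (D, 24, Kim, p3, Echo), (D, 24, Lee, bio, Atlas), (D, 24, Lee, hr, Omega), (D, 24, Lee, ops, Beta), (D, 24, Lee, p3, Echo), (D, 24, Ola, bio, Atlas), (D, 24, Ola, hr, Omega), (D, 24, Ola, ops, Beta), (D, 24, Ola, p3, Echo), (D, 24, Uma, bio, Atlas), (D, 24, Uma, hr, Omega), (D, 24, Uma, ops, Beta), (D, 24, Uma, p3, Echo), (D, 24, Xia, bio, Atlas), (D, 24, Xia, hr, Omega), (D, 24, Xia, ops, Beta), (D, 24, Xia, p3, Echo), (F, 6, Ada, k1, Omega), (F, 6, Ada, p1, Lyra), (F, 6, Ada, rd, Orion), (F, 6, Jo, k1, Omega), (F, 6, Jo, p1, Lyra), (F, 6, Jo, rd, Orion), (F, 6, Rae, k1, Omega), (F, 6, Rae, p1, Lyra), (F, 6, Rae, rd, Orion)}
Natural join on sname: {(D, 24, Ivy, bio, Atlas, 23), (D, 24, Ivy, hr, Omega, 23), (D, 24, Ivy, ops, Beta, 23), (D, 24, Ivy, p3, Echo, 23), (D, 24, Kim, bio, Atlas, 7), (D, 24, Kim, hr, Omega, 7), (D, 24, Kim, ops, Beta, 7), (D, 24, Kim, p3, Echo, 7), (D, 24, Uma, bio, Atlas, 34), (D, 24, Uma, bio, Atlas, 35), (D, 24, Uma, hr, Omega, 34), (D, 24, Uma, hr, Omega, 35), (D, 24, Uma, ops, Beta, 34), (D, 24, Uma, ops, Beta, 35), (D, 24, Uma, p3, Echo, 34), (D, 24, Uma, p3, Echo, 35), (F, 6, Jo, k1, Omega, 26), (F, 6, Jo, p1, Lyra, 26), (F, 6, Jo, rd, Orion, 26)}
σ[title ≠ Beta]: keep tuples satisfying title ≠ Beta → {(D, 24, Ivy, bio, Atlas, 23), (D, 24, Ivy, hr, Omega, 23), (D, 24, Ivy, p3, Echo, 23), (D, 24, Kim, bio, Atlas, 7), (D, 24, Kim, hr, Omega, 7), (D, 24, Kim, p3, Echo, 7), (D, 24, Uma, bio, Atlas, 34), (D, 24, Uma, bio, Atlas, 35), (D, 24, Uma, hr, Omega, 34), (D, 24, Uma, hr, Omega, 35), (D, 24, Uma, p3, Echo, 34), (D, 24, Uma, p3, Echo, 35), (F, 6, Jo, k1, Omega, 26), (F, 6, Jo, p1, Lyra, 26), (F, 6, Jo, rd, Orion, 26)}
Keep only column(s) title, sname, cid (3 duplicate(s) eliminated): {(Atlas, Ivy, bio), (Atlas, Kim, bio), (Atlas, Uma, bio), (Echo, Ivy, p3), (Echo, Kim, p3), (Echo, Uma, p3), (Lyra, Jo, p1), (Omega, Ivy, hr), (Omega, Jo, k1), (Omega, Kim, hr), (Omega, Uma, hr), (Orion, Jo, rd)}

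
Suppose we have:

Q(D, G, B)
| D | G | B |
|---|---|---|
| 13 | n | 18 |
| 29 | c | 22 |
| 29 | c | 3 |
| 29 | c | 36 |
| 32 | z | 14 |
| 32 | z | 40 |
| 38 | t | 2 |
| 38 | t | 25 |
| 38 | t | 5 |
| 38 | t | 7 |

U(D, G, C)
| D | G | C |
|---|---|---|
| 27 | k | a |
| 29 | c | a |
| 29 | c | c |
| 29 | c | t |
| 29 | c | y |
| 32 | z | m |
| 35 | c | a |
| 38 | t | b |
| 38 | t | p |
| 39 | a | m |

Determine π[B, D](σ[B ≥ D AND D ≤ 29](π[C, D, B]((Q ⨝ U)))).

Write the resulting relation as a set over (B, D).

{(36, 29)}

Natural join on D, G: {(29, c, 22, a), (29, c, 22, c), (29, c, 22, t), (29, c, 22, y), (29, c, 3, a), (29, c, 3, c), (29, c, 3, t), (29, c, 3, y), (29, c, 36, a), (29, c, 36, c), (29, c, 36, t), (29, c, 36, y), (32, z, 14, m), (32, z, 40, m), (38, t, 2, b), (38, t, 2, p), (38, t, 25, b), (38, t, 25, p), (38, t, 5, b), (38, t, 5, p), (38, t, 7, b), (38, t, 7, p)}
Keep only column(s) C, D, B: {(a, 29, 22), (a, 29, 3), (a, 29, 36), (b, 38, 2), (b, 38, 25), (b, 38, 5), (b, 38, 7), (c, 29, 22), (c, 29, 3), (c, 29, 36), (m, 32, 14), (m, 32, 40), (p, 38, 2), (p, 38, 25), (p, 38, 5), (p, 38, 7), (t, 29, 22), (t, 29, 3), (t, 29, 36), (y, 29, 22), (y, 29, 3), (y, 29, 36)}
σ[B ≥ D AND D ≤ 29]: keep tuples satisfying B ≥ D AND D ≤ 29 → {(a, 29, 36), (c, 29, 36), (t, 29, 36), (y, 29, 36)}
Keep only column(s) B, D (3 duplicate(s) eliminated): {(36, 29)}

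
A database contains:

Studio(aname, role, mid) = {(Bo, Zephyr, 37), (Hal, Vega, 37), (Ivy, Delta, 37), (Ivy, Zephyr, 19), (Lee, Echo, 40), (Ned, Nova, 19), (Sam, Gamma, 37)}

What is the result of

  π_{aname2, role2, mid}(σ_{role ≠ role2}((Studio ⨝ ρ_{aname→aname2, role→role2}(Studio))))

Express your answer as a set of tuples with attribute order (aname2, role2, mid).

ρ[aname→aname2, role→role2]: schema becomes (aname2, role2, mid); tuples unchanged.
Studio ⋈ ρ_{aname→aname2, role→role2}(Studio) (natural join on mid): {(Bo, Zephyr, 37, Bo, Zephyr), (Bo, Zephyr, 37, Hal, Vega), (Bo, Zephyr, 37, Ivy, Delta), (Bo, Zephyr, 37, Sam, Gamma), (Hal, Vega, 37, Bo, Zephyr), (Hal, Vega, 37, Hal, Vega), (Hal, Vega, 37, Ivy, Delta), (Hal, Vega, 37, Sam, Gamma), (Ivy, Delta, 37, Bo, Zephyr), (Ivy, Delta, 37, Hal, Vega), (Ivy, Delta, 37, Ivy, Delta), (Ivy, Delta, 37, Sam, Gamma), (Ivy, Zephyr, 19, Ivy, Zephyr), (Ivy, Zephyr, 19, Ned, Nova), (Lee, Echo, 40, Lee, Echo), (Ned, Nova, 19, Ivy, Zephyr), (Ned, Nova, 19, Ned, Nova), (Sam, Gamma, 37, Bo, Zephyr), (Sam, Gamma, 37, Hal, Vega), (Sam, Gamma, 37, Ivy, Delta), (Sam, Gamma, 37, Sam, Gamma)}
Apply σ_{role ≠ role2}; surviving tuples: {(Bo, Zephyr, 37, Hal, Vega), (Bo, Zephyr, 37, Ivy, Delta), (Bo, Zephyr, 37, Sam, Gamma), (Hal, Vega, 37, Bo, Zephyr), (Hal, Vega, 37, Ivy, Delta), (Hal, Vega, 37, Sam, Gamma), (Ivy, Delta, 37, Bo, Zephyr), (Ivy, Delta, 37, Hal, Vega), (Ivy, Delta, 37, Sam, Gamma), (Ivy, Zephyr, 19, Ned, Nova), (Ned, Nova, 19, Ivy, Zephyr), (Sam, Gamma, 37, Bo, Zephyr), (Sam, Gamma, 37, Hal, Vega), (Sam, Gamma, 37, Ivy, Delta)}
π_{aname2, role2, mid} gives {(Bo, Zephyr, 37), (Hal, Vega, 37), (Ivy, Delta, 37), (Ivy, Zephyr, 19), (Ned, Nova, 19), (Sam, Gamma, 37)} (8 duplicate(s) eliminated).

{(Bo, Zephyr, 37), (Hal, Vega, 37), (Ivy, Delta, 37), (Ivy, Zephyr, 19), (Ned, Nova, 19), (Sam, Gamma, 37)}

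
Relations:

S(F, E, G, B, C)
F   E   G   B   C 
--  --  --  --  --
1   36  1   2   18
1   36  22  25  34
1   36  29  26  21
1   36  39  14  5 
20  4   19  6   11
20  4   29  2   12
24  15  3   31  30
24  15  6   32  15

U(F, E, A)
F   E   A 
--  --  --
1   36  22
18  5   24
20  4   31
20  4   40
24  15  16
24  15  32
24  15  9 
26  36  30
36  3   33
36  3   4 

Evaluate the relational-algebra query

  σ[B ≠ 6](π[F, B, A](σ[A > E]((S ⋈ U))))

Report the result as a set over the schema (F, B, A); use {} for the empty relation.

{(20, 2, 31), (20, 2, 40), (24, 31, 16), (24, 31, 32), (24, 32, 16), (24, 32, 32)}

Joining S and U on F, E yields {(1, 36, 1, 2, 18, 22), (1, 36, 22, 25, 34, 22), (1, 36, 29, 26, 21, 22), (1, 36, 39, 14, 5, 22), (20, 4, 19, 6, 11, 31), (20, 4, 19, 6, 11, 40), (20, 4, 29, 2, 12, 31), (20, 4, 29, 2, 12, 40), (24, 15, 3, 31, 30, 16), (24, 15, 3, 31, 30, 32), (24, 15, 3, 31, 30, 9), (24, 15, 6, 32, 15, 16), (24, 15, 6, 32, 15, 32), (24, 15, 6, 32, 15, 9)}.
Filtering on A > E leaves {(20, 4, 19, 6, 11, 31), (20, 4, 19, 6, 11, 40), (20, 4, 29, 2, 12, 31), (20, 4, 29, 2, 12, 40), (24, 15, 3, 31, 30, 16), (24, 15, 3, 31, 30, 32), (24, 15, 6, 32, 15, 16), (24, 15, 6, 32, 15, 32)}.
π[F, B, A]: project onto (F, B, A) → {(20, 2, 31), (20, 2, 40), (20, 6, 31), (20, 6, 40), (24, 31, 16), (24, 31, 32), (24, 32, 16), (24, 32, 32)}
Filtering on B ≠ 6 leaves {(20, 2, 31), (20, 2, 40), (24, 31, 16), (24, 31, 32), (24, 32, 16), (24, 32, 32)}.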